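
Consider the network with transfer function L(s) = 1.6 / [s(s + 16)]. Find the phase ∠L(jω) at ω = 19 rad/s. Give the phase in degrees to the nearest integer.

∠(j19 + 16) = arctan(19/16) = 49.90°
∠(j19) = 90.00°
∠L(j19) = − (49.90° + 90.00°) = -139.90°

-140°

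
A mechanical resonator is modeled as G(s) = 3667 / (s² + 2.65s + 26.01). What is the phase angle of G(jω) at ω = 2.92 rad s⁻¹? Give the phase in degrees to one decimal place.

-23.9°

∠[(j2.92)² + 2.65(j2.92) + 26.01] = ∠[17.484 + j7.738] = 23.87°
∠G(j2.92) = −23.87° = -23.87°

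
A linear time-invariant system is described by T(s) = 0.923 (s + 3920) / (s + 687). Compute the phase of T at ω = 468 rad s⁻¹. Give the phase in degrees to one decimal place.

∠(j468 + 3920) = arctan(468/3920) = 6.81°
∠(j468 + 687) = arctan(468/687) = 34.26°
∠T(j468) = 6.81° − 34.26° = -27.46°

-27.5°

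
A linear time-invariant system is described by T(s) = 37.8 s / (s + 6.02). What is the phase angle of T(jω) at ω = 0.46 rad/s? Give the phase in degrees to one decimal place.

85.6°

∠(j0.46) = 90.00°
∠(j0.46 + 6.02) = arctan(0.46/6.02) = 4.37°
∠T(j0.46) = 90.00° − 4.37° = 85.63°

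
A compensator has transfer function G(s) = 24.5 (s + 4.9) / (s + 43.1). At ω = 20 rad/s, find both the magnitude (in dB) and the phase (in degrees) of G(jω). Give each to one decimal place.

|j20 + 4.9| = √(20² + 4.9²) = 20.59
|j20 + 43.1| = √(20² + 43.1²) = 47.51
|G(j20)| = 24.5 × 20.59 / 47.51 = 10.618
20 log₁₀(10.618) = 20.52 dB
∠(j20 + 4.9) = arctan(20/4.9) = 76.23°
∠(j20 + 43.1) = arctan(20/43.1) = 24.89°
∠G(j20) = 76.23° − 24.89° = 51.34°

|G| = 20.5 dB, ∠G = 51.3 deg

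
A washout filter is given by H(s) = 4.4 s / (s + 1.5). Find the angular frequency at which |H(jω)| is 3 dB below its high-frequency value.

1.5 rad/s

For a single-pole high-pass, the −3 dB point is at the pole: ω = 1.5 rad/s.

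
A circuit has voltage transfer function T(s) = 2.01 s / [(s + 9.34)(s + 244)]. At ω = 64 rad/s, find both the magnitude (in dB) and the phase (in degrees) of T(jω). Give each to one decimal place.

|T| = -42.1 dB, ∠T = -6.4°

|j64| = 64
|j64 + 9.34| = √(64² + 9.34²) = 64.68
|j64 + 244| = √(64² + 244²) = 252.3
|T(j64)| = 2.01 × 64 / (64.68 × 252.3) = 0.0078846
20 log₁₀(0.0078846) = -42.06 dB
∠(j64) = 90.00°
∠(j64 + 9.34) = arctan(64/9.34) = 81.70°
∠(j64 + 244) = arctan(64/244) = 14.70°
∠T(j64) = 90.00° − (81.70° + 14.70°) = -6.39°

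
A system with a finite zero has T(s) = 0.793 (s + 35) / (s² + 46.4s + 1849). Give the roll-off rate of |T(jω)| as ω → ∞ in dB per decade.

-20 dB/decade

With 1 zero and 2 poles, the high-frequency asymptotic slope is 20 × (1 − 2) = -20 dB/decade.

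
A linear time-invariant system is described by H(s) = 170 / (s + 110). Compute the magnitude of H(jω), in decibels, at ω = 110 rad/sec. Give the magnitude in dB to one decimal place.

|j110 + 110| = √(110² + 110²) = 155.6
|H(j110)| = 170 / 155.6 = 1.0928
20 log₁₀(1.0928) = 0.77 dB

0.8 dB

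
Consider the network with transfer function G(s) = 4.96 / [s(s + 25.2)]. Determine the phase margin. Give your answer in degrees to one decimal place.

89.6°

Gain crossover: |G(jω)| = 1 at ω ≈ 0.197 rad s⁻¹.
∠G(j0.197) = −90° − arctan(0.197/25.2) ≈ -90.45°
PM = 180° + (-90.45°) = 89.55°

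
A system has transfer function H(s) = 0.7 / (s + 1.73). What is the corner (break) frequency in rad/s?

1.73 rad/s

The single real pole at s = −1.73 gives a corner at ω = 1.73 rad/s.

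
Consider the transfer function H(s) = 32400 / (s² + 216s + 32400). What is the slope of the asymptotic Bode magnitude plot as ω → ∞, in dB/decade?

With 0 zeros and 2 poles, the high-frequency asymptotic slope is 20 × (0 − 2) = -40 dB/decade.

-40 dB/decade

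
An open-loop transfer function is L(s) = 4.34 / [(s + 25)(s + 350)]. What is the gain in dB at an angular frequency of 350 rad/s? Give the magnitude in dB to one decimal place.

|j350 + 25| = √(350² + 25²) = 350.9
|j350 + 350| = √(350² + 350²) = 495
|L(j350)| = 4.34 / (350.9 × 495) = 2.4988e-05
20 log₁₀(2.4988e-05) = -92.05 dB

-92.0 dB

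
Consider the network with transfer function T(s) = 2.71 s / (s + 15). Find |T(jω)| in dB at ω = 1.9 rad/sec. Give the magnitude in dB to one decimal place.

-9.4 dB

|j1.9| = 1.9
|j1.9 + 15| = √(1.9² + 15²) = 15.12
|T(j1.9)| = 2.71 × 1.9 / 15.12 = 0.34055
20 log₁₀(0.34055) = -9.36 dB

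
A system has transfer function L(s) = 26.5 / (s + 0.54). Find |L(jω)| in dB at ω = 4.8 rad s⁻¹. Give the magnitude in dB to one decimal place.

|j4.8 + 0.54| = √(4.8² + 0.54²) = 4.83
|L(j4.8)| = 26.5 / 4.83 = 5.4862
20 log₁₀(5.4862) = 14.79 dB

14.8 dB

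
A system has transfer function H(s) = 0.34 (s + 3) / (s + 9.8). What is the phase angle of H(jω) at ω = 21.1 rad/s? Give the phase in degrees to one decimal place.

∠(j21.1 + 3) = arctan(21.1/3) = 81.91°
∠(j21.1 + 9.8) = arctan(21.1/9.8) = 65.09°
∠H(j21.1) = 81.91° − 65.09° = 16.82°

16.8°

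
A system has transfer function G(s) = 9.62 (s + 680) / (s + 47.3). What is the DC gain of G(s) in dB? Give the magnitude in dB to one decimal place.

42.8 dB

G(0) = 9.62 × 680 / 47.3 = 138.3
20 log₁₀(138.3) = 42.82 dB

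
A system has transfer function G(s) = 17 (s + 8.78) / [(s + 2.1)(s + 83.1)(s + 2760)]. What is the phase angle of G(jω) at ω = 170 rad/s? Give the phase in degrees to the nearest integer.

-70°

∠(j170 + 8.78) = arctan(170/8.78) = 87.04°
∠(j170 + 2.1) = arctan(170/2.1) = 89.29°
∠(j170 + 83.1) = arctan(170/83.1) = 63.95°
∠(j170 + 2760) = arctan(170/2760) = 3.52°
∠G(j170) = 87.04° − (89.29° + 63.95° + 3.52°) = -69.72°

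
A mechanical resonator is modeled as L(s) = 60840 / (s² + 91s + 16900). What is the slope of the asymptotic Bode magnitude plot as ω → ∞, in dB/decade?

With 0 zeros and 2 poles, the high-frequency asymptotic slope is 20 × (0 − 2) = -40 dB/decade.

-40 dB/decade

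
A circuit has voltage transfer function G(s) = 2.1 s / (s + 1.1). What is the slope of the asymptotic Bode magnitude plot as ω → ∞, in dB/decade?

With 1 zero and 1 pole, the high-frequency asymptotic slope is 20 × (1 − 1) = 0 dB/decade.

0 dB/decade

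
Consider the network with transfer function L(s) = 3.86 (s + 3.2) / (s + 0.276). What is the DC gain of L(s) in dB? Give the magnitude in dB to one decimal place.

33.0 dB

L(0) = 3.86 × 3.2 / 0.276 = 44.754
20 log₁₀(44.754) = 33.02 dB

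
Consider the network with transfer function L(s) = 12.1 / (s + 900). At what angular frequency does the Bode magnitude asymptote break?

The single real pole at s = −900 gives a corner at ω = 900 rad/sec.

900 rad/sec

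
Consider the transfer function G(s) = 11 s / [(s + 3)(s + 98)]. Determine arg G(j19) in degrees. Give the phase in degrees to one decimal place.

-2.0 deg

∠(j19) = 90.00°
∠(j19 + 3) = arctan(19/3) = 81.03°
∠(j19 + 98) = arctan(19/98) = 10.97°
∠G(j19) = 90.00° − (81.03° + 10.97°) = -2.00°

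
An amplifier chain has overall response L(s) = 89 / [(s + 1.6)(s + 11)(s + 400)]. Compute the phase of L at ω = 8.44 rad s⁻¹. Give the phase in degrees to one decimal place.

∠(j8.44 + 1.6) = arctan(8.44/1.6) = 79.27°
∠(j8.44 + 11) = arctan(8.44/11) = 37.50°
∠(j8.44 + 400) = arctan(8.44/400) = 1.21°
∠L(j8.44) = − (79.27° + 37.50° + 1.21°) = -117.97°

-118.0°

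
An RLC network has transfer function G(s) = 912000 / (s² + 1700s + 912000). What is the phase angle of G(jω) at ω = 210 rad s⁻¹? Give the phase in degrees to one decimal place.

∠[(j210)² + 1700(j210) + 912000] = ∠[8.679e+05 + j3.57e+05] = 22.36°
∠G(j210) = −22.36° = -22.36°

-22.4 deg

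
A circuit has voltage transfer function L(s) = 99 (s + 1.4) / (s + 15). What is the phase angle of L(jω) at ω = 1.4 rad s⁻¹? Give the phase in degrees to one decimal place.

∠(j1.4 + 1.4) = arctan(1.4/1.4) = 45.00°
∠(j1.4 + 15) = arctan(1.4/15) = 5.33°
∠L(j1.4) = 45.00° − 5.33° = 39.67°

39.7°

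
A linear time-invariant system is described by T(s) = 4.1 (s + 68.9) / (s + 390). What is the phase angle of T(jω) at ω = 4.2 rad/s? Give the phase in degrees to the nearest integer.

∠(j4.2 + 68.9) = arctan(4.2/68.9) = 3.49°
∠(j4.2 + 390) = arctan(4.2/390) = 0.62°
∠T(j4.2) = 3.49° − 0.62° = 2.87°

3°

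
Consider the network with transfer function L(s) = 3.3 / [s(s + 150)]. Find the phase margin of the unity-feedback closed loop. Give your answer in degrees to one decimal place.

90.0°

Gain crossover: |L(jω)| = 1 at ω ≈ 0.022 rad/s.
∠L(j0.022) = −90° − arctan(0.022/150) ≈ -90.01°
PM = 180° + (-90.01°) = 89.99°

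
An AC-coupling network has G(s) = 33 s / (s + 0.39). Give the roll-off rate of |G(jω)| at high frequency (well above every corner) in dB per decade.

0 dB/decade

With 1 zero and 1 pole, the high-frequency asymptotic slope is 20 × (1 − 1) = 0 dB/decade.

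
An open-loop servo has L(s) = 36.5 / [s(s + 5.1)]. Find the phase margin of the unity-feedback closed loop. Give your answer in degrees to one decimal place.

45.1°

Gain crossover: |L(jω)| = 1 at ω ≈ 5.07 rad s⁻¹.
∠L(j5.07) = −90° − arctan(5.07/5.1) ≈ -134.85°
PM = 180° + (-134.85°) = 45.15°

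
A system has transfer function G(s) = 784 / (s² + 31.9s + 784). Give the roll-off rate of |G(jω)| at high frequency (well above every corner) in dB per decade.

-40 dB/decade

With 0 zeros and 2 poles, the high-frequency asymptotic slope is 20 × (0 − 2) = -40 dB/decade.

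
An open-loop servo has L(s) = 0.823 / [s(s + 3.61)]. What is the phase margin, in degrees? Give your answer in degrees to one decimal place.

86.4°

Gain crossover: |L(jω)| = 1 at ω ≈ 0.228 rad s⁻¹.
∠L(j0.228) = −90° − arctan(0.228/3.61) ≈ -93.61°
PM = 180° + (-93.61°) = 86.39°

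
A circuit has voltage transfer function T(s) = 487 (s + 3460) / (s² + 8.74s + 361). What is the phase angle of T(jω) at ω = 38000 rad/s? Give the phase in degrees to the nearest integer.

∠(j38000 + 3460) = arctan(38000/3460) = 84.80°
∠[(j38000)² + 8.74(j38000) + 361] = ∠[-1.444e+09 + j3.3212e+05] = 179.99°
∠T(j38000) = 84.80° − 179.99° = -95.19°

-95°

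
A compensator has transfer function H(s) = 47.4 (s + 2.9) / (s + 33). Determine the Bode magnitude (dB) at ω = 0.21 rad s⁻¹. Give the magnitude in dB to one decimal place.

|j0.21 + 2.9| = √(0.21² + 2.9²) = 2.908
|j0.21 + 33| = √(0.21² + 33²) = 33
|H(j0.21)| = 47.4 × 2.908 / 33 = 4.1763
20 log₁₀(4.1763) = 12.42 dB

12.4 dB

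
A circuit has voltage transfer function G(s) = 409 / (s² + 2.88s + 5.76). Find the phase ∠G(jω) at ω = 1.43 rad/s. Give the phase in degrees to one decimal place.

∠[(j1.43)² + 2.88(j1.43) + 5.76] = ∠[3.7151 + j4.1184] = 47.95°
∠G(j1.43) = −47.95° = -47.95°

-47.9 deg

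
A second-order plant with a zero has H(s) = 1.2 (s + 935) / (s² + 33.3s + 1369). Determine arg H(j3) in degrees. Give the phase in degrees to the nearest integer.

-4°

∠(j3 + 935) = arctan(3/935) = 0.18°
∠[(j3)² + 33.3(j3) + 1369] = ∠[1360 + j99.9] = 4.20°
∠H(j3) = 0.18° − 4.20° = -4.02°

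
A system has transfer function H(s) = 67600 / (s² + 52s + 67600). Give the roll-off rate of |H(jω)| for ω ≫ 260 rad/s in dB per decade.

With 0 zeros and 2 poles, the high-frequency asymptotic slope is 20 × (0 − 2) = -40 dB/decade.

-40 dB/decade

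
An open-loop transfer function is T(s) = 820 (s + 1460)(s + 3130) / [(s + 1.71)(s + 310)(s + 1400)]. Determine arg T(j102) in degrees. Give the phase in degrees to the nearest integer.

∠(j102 + 1460) = arctan(102/1460) = 4.00°
∠(j102 + 3130) = arctan(102/3130) = 1.87°
∠(j102 + 1.71) = arctan(102/1.71) = 89.04°
∠(j102 + 310) = arctan(102/310) = 18.21°
∠(j102 + 1400) = arctan(102/1400) = 4.17°
∠T(j102) = 4.00° + 1.87° − (89.04° + 18.21° + 4.17°) = -105.56°

-106°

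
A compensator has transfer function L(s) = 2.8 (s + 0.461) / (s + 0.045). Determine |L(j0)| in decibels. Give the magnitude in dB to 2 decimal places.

L(0) = 2.8 × 0.461 / 0.045 = 28.684
20 log₁₀(28.684) = 29.153 dB

29.15 dB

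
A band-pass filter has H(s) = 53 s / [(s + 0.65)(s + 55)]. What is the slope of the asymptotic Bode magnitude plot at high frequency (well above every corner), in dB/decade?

With 1 zero and 2 poles, the high-frequency asymptotic slope is 20 × (1 − 2) = -20 dB/decade.

-20 dB/decade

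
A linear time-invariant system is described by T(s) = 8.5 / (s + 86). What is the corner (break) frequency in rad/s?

86 rad/s

The single real pole at s = −86 gives a corner at ω = 86 rad/s.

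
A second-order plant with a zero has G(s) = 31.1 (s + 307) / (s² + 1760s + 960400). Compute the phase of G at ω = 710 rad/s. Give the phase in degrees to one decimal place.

∠(j710 + 307) = arctan(710/307) = 66.62°
∠[(j710)² + 1760(j710) + 960400] = ∠[4.563e+05 + j1.2496e+06] = 69.94°
∠G(j710) = 66.62° − 69.94° = -3.32°

-3.3°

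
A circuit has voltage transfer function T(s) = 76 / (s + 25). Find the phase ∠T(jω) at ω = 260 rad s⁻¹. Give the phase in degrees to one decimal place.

∠(j260 + 25) = arctan(260/25) = 84.51°
∠T(j260) = −84.51° = -84.51°

-84.5°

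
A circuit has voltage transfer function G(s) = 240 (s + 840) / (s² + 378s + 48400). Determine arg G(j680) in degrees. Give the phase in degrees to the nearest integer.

∠(j680 + 840) = arctan(680/840) = 38.99°
∠[(j680)² + 378(j680) + 48400] = ∠[-4.14e+05 + j2.5704e+05] = 148.17°
∠G(j680) = 38.99° − 148.17° = -109.17°

-109 deg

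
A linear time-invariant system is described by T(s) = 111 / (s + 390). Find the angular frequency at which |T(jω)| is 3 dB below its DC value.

For a single-pole low-pass, the −3 dB point is at the pole: ω = 390 rad/sec.

390 rad/sec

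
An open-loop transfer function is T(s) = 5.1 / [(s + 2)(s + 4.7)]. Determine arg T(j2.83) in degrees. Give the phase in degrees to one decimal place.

∠(j2.83 + 2) = arctan(2.83/2) = 54.75°
∠(j2.83 + 4.7) = arctan(2.83/4.7) = 31.05°
∠T(j2.83) = − (54.75° + 31.05°) = -85.80°

-85.8°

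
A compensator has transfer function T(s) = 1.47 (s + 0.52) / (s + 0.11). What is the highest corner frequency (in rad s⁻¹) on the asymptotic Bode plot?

0.52 rad s⁻¹

Break frequencies occur at each pole and zero magnitude: 0.11 rad s⁻¹, 0.52 rad s⁻¹.
The highest is 0.52 rad s⁻¹.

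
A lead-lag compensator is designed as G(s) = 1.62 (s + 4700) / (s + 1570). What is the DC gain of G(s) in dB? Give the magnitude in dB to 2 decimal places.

G(0) = 1.62 × 4700 / 1570 = 4.8497
20 log₁₀(4.8497) = 13.714 dB

13.71 dB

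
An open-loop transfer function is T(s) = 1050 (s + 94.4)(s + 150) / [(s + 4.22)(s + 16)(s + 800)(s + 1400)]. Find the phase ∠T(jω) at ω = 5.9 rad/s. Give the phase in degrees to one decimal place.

∠(j5.9 + 94.4) = arctan(5.9/94.4) = 3.58°
∠(j5.9 + 150) = arctan(5.9/150) = 2.25°
∠(j5.9 + 4.22) = arctan(5.9/4.22) = 54.43°
∠(j5.9 + 16) = arctan(5.9/16) = 20.24°
∠(j5.9 + 800) = arctan(5.9/800) = 0.42°
∠(j5.9 + 1400) = arctan(5.9/1400) = 0.24°
∠T(j5.9) = 3.58° + 2.25° − (54.43° + 20.24° + 0.42° + 0.24°) = -69.50°

-69.5°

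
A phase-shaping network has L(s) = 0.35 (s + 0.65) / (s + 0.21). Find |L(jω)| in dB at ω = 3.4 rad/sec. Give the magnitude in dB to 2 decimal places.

|j3.4 + 0.65| = √(3.4² + 0.65²) = 3.462
|j3.4 + 0.21| = √(3.4² + 0.21²) = 3.406
|L(j3.4)| = 0.35 × 3.462 / 3.406 = 0.35566
20 log₁₀(0.35566) = -8.979 dB

-8.98 dB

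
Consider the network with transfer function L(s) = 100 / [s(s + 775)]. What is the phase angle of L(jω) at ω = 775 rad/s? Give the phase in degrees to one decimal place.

∠(j775 + 775) = arctan(775/775) = 45.00°
∠(j775) = 90.00°
∠L(j775) = − (45.00° + 90.00°) = -135.00°

-135.0°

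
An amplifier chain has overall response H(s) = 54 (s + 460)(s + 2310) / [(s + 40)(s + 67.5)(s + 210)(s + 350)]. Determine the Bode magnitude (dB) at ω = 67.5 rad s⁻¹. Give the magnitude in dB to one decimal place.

-20.1 dB

|j67.5 + 460| = √(67.5² + 460²) = 464.9
|j67.5 + 2310| = √(67.5² + 2310²) = 2311
|j67.5 + 40| = √(67.5² + 40²) = 78.46
|j67.5 + 67.5| = √(67.5² + 67.5²) = 95.46
|j67.5 + 210| = √(67.5² + 210²) = 220.6
|j67.5 + 350| = √(67.5² + 350²) = 356.4
|H(j67.5)| = 54 × 464.9 × 2311 / (78.46 × 95.46 × 220.6 × 356.4) = 0.098521
20 log₁₀(0.098521) = -20.13 dB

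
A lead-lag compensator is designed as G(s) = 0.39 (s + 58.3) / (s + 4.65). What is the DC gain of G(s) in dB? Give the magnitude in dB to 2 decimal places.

G(0) = 0.39 × 58.3 / 4.65 = 4.8897
20 log₁₀(4.8897) = 13.786 dB

13.79 dB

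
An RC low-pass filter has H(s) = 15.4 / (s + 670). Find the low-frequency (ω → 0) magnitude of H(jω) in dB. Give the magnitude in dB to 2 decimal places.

-32.77 dB

H(0) = 15.4 / 670 = 0.022985
20 log₁₀(0.022985) = -32.771 dB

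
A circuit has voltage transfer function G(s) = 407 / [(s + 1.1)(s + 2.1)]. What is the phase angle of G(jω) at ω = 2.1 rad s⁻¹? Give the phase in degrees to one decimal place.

-107.4 deg

∠(j2.1 + 1.1) = arctan(2.1/1.1) = 62.35°
∠(j2.1 + 2.1) = arctan(2.1/2.1) = 45.00°
∠G(j2.1) = − (62.35° + 45.00°) = -107.35°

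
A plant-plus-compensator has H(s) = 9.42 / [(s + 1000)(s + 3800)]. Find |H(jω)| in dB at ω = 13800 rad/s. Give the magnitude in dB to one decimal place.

-146.5 dB

|j13800 + 1000| = √(13800² + 1000²) = 1.384e+04
|j13800 + 3800| = √(13800² + 3800²) = 1.431e+04
|H(j13800)| = 9.42 / (1.384e+04 × 1.431e+04) = 4.7565e-08
20 log₁₀(4.7565e-08) = -146.45 dB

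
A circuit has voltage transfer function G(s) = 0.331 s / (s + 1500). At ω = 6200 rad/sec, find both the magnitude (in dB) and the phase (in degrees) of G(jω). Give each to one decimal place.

|G| = -9.9 dB, ∠G = 13.6°

|j6200| = 6200
|j6200 + 1500| = √(6200² + 1500²) = 6379
|G(j6200)| = 0.331 × 6200 / 6379 = 0.32172
20 log₁₀(0.32172) = -9.85 dB
∠(j6200) = 90.00°
∠(j6200 + 1500) = arctan(6200/1500) = 76.40°
∠G(j6200) = 90.00° − 76.40° = 13.60°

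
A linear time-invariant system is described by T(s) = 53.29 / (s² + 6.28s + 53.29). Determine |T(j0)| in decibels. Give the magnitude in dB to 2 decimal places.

T(0) = 53.29 / 53.29 = 1
20 log₁₀(1) = 0.000 dB

0.00 dB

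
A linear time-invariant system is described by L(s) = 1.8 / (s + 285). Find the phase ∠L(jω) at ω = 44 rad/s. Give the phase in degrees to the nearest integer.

-9°

∠(j44 + 285) = arctan(44/285) = 8.78°
∠L(j44) = −8.78° = -8.78°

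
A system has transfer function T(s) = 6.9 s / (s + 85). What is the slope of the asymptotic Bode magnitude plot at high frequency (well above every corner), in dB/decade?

0 dB/decade

With 1 zero and 1 pole, the high-frequency asymptotic slope is 20 × (1 − 1) = 0 dB/decade.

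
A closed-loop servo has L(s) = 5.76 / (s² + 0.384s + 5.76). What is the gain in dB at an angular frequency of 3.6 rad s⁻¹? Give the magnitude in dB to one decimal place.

|(j3.6)² + 0.384(j3.6) + 5.76| = |-7.2 + j1.3824| = 7.332
|L(j3.6)| = 5.76 / 7.332 = 0.78565
20 log₁₀(0.78565) = -2.10 dB

-2.1 dB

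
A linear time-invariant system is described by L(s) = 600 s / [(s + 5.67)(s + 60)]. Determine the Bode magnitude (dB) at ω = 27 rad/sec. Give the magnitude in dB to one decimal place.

|j27| = 27
|j27 + 5.67| = √(27² + 5.67²) = 27.59
|j27 + 60| = √(27² + 60²) = 65.8
|L(j27)| = 600 × 27 / (27.59 × 65.8) = 8.9246
20 log₁₀(8.9246) = 19.01 dB

19.0 dB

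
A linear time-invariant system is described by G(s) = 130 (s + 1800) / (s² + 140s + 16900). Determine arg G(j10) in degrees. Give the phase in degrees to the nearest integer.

∠(j10 + 1800) = arctan(10/1800) = 0.32°
∠[(j10)² + 140(j10) + 16900] = ∠[16800 + j1400] = 4.76°
∠G(j10) = 0.32° − 4.76° = -4.45°

-4°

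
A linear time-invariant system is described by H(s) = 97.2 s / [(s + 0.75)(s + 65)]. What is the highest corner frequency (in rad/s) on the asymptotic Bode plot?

Break frequencies occur at each pole and zero magnitude: 0.75 rad/s, 65 rad/s.
The highest is 65 rad/s.

65 rad/s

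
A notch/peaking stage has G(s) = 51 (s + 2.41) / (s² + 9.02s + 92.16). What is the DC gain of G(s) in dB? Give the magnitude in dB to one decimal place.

2.5 dB

G(0) = 51 × 2.41 / 92.16 = 1.3337
20 log₁₀(1.3337) = 2.50 dB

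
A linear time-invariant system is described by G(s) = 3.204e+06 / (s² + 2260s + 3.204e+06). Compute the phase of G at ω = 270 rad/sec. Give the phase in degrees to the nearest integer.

-11 deg

∠[(j270)² + 2260(j270) + 3.204e+06] = ∠[3.1311e+06 + j6.102e+05] = 11.03°
∠G(j270) = −11.03° = -11.03°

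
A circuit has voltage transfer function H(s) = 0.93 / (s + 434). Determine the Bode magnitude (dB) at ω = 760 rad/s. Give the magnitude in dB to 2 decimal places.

|j760 + 434| = √(760² + 434²) = 875.2
|H(j760)| = 0.93 / 875.2 = 0.0010626
20 log₁₀(0.0010626) = -59.472 dB

-59.47 dB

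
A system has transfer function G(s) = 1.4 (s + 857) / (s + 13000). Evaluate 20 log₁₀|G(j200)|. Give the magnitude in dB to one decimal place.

|j200 + 857| = √(200² + 857²) = 880
|j200 + 13000| = √(200² + 13000²) = 1.3e+04
|G(j200)| = 1.4 × 880 / 1.3e+04 = 0.094761
20 log₁₀(0.094761) = -20.47 dB

-20.5 dB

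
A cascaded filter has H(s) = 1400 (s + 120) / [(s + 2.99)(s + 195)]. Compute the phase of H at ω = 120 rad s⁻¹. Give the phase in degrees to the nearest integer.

-75 deg

∠(j120 + 120) = arctan(120/120) = 45.00°
∠(j120 + 2.99) = arctan(120/2.99) = 88.57°
∠(j120 + 195) = arctan(120/195) = 31.61°
∠H(j120) = 45.00° − (88.57° + 31.61°) = -75.18°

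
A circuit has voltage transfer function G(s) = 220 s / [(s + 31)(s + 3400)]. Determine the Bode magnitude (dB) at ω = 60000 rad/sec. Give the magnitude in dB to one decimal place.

|j60000| = 6e+04
|j60000 + 31| = √(60000² + 31²) = 6e+04
|j60000 + 3400| = √(60000² + 3400²) = 6.01e+04
|G(j60000)| = 220 × 6e+04 / (6e+04 × 6.01e+04) = 0.0036608
20 log₁₀(0.0036608) = -48.73 dB

-48.7 dB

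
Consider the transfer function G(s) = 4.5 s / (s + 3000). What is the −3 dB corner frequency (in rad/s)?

For a single-pole high-pass, the −3 dB point is at the pole: ω = 3000 rad/s.

3000 rad/s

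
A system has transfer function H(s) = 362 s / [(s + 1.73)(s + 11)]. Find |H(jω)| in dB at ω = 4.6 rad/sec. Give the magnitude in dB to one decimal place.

29.1 dB

|j4.6| = 4.6
|j4.6 + 1.73| = √(4.6² + 1.73²) = 4.915
|j4.6 + 11| = √(4.6² + 11²) = 11.92
|H(j4.6)| = 362 × 4.6 / (4.915 × 11.92) = 28.418
20 log₁₀(28.418) = 29.07 dB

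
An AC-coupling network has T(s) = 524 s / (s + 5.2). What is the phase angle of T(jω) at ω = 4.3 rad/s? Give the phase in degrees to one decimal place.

∠(j4.3) = 90.00°
∠(j4.3 + 5.2) = arctan(4.3/5.2) = 39.59°
∠T(j4.3) = 90.00° − 39.59° = 50.41°

50.4°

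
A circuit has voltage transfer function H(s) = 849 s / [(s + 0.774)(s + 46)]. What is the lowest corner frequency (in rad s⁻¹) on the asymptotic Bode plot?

Break frequencies occur at each pole and zero magnitude: 0.774 rad s⁻¹, 46 rad s⁻¹.
The lowest is 0.774 rad s⁻¹.

0.774 rad s⁻¹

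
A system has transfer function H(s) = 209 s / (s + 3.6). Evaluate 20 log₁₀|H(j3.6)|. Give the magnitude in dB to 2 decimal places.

|j3.6| = 3.6
|j3.6 + 3.6| = √(3.6² + 3.6²) = 5.091
|H(j3.6)| = 209 × 3.6 / 5.091 = 147.79
20 log₁₀(147.79) = 43.393 dB

43.39 dB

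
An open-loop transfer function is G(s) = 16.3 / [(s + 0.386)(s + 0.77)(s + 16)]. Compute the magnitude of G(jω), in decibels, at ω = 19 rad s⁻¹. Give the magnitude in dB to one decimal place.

-54.8 dB

|j19 + 0.386| = √(19² + 0.386²) = 19
|j19 + 0.77| = √(19² + 0.77²) = 19.02
|j19 + 16| = √(19² + 16²) = 24.84
|G(j19)| = 16.3 / (19 × 19.02 × 24.84) = 0.0018159
20 log₁₀(0.0018159) = -54.82 dB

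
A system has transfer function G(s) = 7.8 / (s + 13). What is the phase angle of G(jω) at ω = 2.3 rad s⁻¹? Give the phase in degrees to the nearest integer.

-10°

∠(j2.3 + 13) = arctan(2.3/13) = 10.03°
∠G(j2.3) = −10.03° = -10.03°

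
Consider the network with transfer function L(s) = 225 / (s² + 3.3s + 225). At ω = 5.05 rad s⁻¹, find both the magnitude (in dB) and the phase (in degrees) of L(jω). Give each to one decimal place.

|(j5.05)² + 3.3(j5.05) + 225| = |199.5 + j16.665| = 200.2
|L(j5.05)| = 225 / 200.2 = 1.1239
20 log₁₀(1.1239) = 1.01 dB
∠[(j5.05)² + 3.3(j5.05) + 225] = ∠[199.5 + j16.665] = 4.78°
∠L(j5.05) = −4.78° = -4.78°

|L| = 1.0 dB, ∠L = -4.8°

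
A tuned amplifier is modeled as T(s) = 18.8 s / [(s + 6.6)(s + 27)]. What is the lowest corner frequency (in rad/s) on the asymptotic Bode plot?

Break frequencies occur at each pole and zero magnitude: 6.6 rad/s, 27 rad/s.
The lowest is 6.6 rad/s.

6.6 rad/s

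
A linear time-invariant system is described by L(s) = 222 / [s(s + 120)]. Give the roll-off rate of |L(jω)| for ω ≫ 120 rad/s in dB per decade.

With 0 zeros and 2 poles, the high-frequency asymptotic slope is 20 × (0 − 2) = -40 dB/decade.

-40 dB/decade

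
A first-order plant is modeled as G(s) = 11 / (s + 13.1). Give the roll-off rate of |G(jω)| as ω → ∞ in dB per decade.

With 0 zeros and 1 pole, the high-frequency asymptotic slope is 20 × (0 − 1) = -20 dB/decade.

-20 dB/decade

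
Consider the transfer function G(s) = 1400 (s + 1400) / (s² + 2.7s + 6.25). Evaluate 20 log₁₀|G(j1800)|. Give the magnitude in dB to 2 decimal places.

|j1800 + 1400| = √(1800² + 1400²) = 2280
|(j1800)² + 2.7(j1800) + 6.25| = |-3.24e+06 + j4860| = 3.24e+06
|G(j1800)| = 1400 × 2280 / 3.24e+06 = 0.98534
20 log₁₀(0.98534) = -0.128 dB

-0.13 dB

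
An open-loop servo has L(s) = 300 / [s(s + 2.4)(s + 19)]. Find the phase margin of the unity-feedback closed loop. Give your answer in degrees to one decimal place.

23.0 deg

Gain crossover: |L(jω)| = 1 at ω ≈ 3.59 rad/sec.
∠L(j3.59) = −90° − arctan(3.59/2.4) − arctan(3.59/19) ≈ -156.95°
PM = 180° + (-156.95°) = 23.05°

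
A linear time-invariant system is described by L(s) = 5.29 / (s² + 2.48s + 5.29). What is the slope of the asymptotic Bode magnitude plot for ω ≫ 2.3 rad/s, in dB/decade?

With 0 zeros and 2 poles, the high-frequency asymptotic slope is 20 × (0 − 2) = -40 dB/decade.

-40 dB/decade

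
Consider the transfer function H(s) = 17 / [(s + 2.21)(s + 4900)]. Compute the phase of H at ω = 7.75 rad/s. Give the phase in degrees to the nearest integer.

∠(j7.75 + 2.21) = arctan(7.75/2.21) = 74.08°
∠(j7.75 + 4900) = arctan(7.75/4900) = 0.09°
∠H(j7.75) = − (74.08° + 0.09°) = -74.17°

-74 deg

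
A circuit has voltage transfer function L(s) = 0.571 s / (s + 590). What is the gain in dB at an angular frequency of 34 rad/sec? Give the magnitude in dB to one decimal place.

-29.7 dB

|j34| = 34
|j34 + 590| = √(34² + 590²) = 591
|L(j34)| = 0.571 × 34 / 591 = 0.032851
20 log₁₀(0.032851) = -29.67 dB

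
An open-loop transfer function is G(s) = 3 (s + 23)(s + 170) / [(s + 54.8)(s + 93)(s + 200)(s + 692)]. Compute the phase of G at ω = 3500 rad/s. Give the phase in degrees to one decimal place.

∠(j3500 + 23) = arctan(3500/23) = 89.62°
∠(j3500 + 170) = arctan(3500/170) = 87.22°
∠(j3500 + 54.8) = arctan(3500/54.8) = 89.10°
∠(j3500 + 93) = arctan(3500/93) = 88.48°
∠(j3500 + 200) = arctan(3500/200) = 86.73°
∠(j3500 + 692) = arctan(3500/692) = 78.82°
∠G(j3500) = 89.62° + 87.22° − (89.10° + 88.48° + 86.73° + 78.82°) = -166.28°

-166.3°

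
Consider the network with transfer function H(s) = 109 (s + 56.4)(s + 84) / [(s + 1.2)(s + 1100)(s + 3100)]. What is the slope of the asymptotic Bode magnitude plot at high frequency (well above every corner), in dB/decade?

With 2 zeros and 3 poles, the high-frequency asymptotic slope is 20 × (2 − 3) = -20 dB/decade.

-20 dB/decade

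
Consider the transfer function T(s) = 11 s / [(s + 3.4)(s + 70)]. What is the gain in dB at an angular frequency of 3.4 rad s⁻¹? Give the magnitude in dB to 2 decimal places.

-19.09 dB

|j3.4| = 3.4
|j3.4 + 3.4| = √(3.4² + 3.4²) = 4.808
|j3.4 + 70| = √(3.4² + 70²) = 70.08
|T(j3.4)| = 11 × 3.4 / (4.808 × 70.08) = 0.11099
20 log₁₀(0.11099) = -19.095 dB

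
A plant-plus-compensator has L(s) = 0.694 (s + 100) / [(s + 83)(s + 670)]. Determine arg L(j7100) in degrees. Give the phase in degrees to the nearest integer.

-85°

∠(j7100 + 100) = arctan(7100/100) = 89.19°
∠(j7100 + 83) = arctan(7100/83) = 89.33°
∠(j7100 + 670) = arctan(7100/670) = 84.61°
∠L(j7100) = 89.19° − (89.33° + 84.61°) = -84.75°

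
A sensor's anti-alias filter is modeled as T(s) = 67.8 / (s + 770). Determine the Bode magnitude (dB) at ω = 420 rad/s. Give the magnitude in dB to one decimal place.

|j420 + 770| = √(420² + 770²) = 877.1
|T(j420)| = 67.8 / 877.1 = 0.0773
20 log₁₀(0.0773) = -22.24 dB

-22.2 dB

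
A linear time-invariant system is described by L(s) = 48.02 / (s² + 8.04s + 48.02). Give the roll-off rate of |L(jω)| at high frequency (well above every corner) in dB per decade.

-40 dB/decade

With 0 zeros and 2 poles, the high-frequency asymptotic slope is 20 × (0 − 2) = -40 dB/decade.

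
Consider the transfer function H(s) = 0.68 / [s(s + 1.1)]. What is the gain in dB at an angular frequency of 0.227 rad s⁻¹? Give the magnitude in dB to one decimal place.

|j0.227 + 1.1| = √(0.227² + 1.1²) = 1.123
|j0.227| = 0.227
|H(j0.227)| = 0.68 / (1.123 × 0.227) = 2.6671
20 log₁₀(2.6671) = 8.52 dB

8.5 dB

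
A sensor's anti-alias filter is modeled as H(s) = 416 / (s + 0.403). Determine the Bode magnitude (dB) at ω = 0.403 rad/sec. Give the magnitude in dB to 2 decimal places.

57.27 dB

|j0.403 + 0.403| = √(0.403² + 0.403²) = 0.5699
|H(j0.403)| = 416 / 0.5699 = 729.92
20 log₁₀(729.92) = 57.265 dB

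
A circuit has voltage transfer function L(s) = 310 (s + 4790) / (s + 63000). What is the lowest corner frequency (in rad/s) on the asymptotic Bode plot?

Break frequencies occur at each pole and zero magnitude: 4790 rad/s, 63000 rad/s.
The lowest is 4790 rad/s.

4790 rad/s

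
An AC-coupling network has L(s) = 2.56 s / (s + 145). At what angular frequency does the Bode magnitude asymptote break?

145 rad/s

The single real pole at s = −145 gives a corner at ω = 145 rad/s.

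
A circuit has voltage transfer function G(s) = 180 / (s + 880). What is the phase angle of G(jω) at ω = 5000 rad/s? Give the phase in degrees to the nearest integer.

∠(j5000 + 880) = arctan(5000/880) = 80.02°
∠G(j5000) = −80.02° = -80.02°

-80 deg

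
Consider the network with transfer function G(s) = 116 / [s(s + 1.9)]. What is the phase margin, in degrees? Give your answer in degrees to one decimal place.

10.1°

Gain crossover: |G(jω)| = 1 at ω ≈ 10.7 rad s⁻¹.
∠G(j10.7) = −90° − arctan(10.7/1.9) ≈ -169.92°
PM = 180° + (-169.92°) = 10.08°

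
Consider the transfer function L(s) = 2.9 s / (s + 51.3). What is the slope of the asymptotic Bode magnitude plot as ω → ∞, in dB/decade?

With 1 zero and 1 pole, the high-frequency asymptotic slope is 20 × (1 − 1) = 0 dB/decade.

0 dB/decade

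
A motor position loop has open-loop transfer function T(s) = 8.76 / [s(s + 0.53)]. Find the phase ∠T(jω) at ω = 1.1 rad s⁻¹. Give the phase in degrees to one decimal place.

-154.3 deg

∠(j1.1 + 0.53) = arctan(1.1/0.53) = 64.27°
∠(j1.1) = 90.00°
∠T(j1.1) = − (64.27° + 90.00°) = -154.27°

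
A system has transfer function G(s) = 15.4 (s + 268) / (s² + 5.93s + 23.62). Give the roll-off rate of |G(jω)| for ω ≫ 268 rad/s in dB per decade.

-20 dB/decade

With 1 zero and 2 poles, the high-frequency asymptotic slope is 20 × (1 − 2) = -20 dB/decade.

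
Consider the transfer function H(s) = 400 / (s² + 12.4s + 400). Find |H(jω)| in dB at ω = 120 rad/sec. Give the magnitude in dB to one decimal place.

-30.9 dB

|(j120)² + 12.4(j120) + 400| = |-14000 + j1488| = 1.408e+04
|H(j120)| = 400 / 1.408e+04 = 0.028411
20 log₁₀(0.028411) = -30.93 dB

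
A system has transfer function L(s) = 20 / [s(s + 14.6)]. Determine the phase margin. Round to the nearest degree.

Gain crossover: |L(jω)| = 1 at ω ≈ 1.36 rad/s.
∠L(j1.36) = −90° − arctan(1.36/14.6) ≈ -95.34°
PM = 180° + (-95.34°) = 84.66°

85°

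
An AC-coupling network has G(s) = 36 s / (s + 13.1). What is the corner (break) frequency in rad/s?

The single real pole at s = −13.1 gives a corner at ω = 13.1 rad/s.

13.1 rad/s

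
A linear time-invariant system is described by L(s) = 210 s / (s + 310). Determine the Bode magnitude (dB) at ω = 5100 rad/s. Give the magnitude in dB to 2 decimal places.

46.43 dB

|j5100| = 5100
|j5100 + 310| = √(5100² + 310²) = 5109
|L(j5100)| = 210 × 5100 / 5109 = 209.61
20 log₁₀(209.61) = 46.428 dB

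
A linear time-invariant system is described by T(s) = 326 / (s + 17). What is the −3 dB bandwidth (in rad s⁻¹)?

17 rad s⁻¹

For a single-pole low-pass, the −3 dB point is at the pole: ω = 17 rad s⁻¹.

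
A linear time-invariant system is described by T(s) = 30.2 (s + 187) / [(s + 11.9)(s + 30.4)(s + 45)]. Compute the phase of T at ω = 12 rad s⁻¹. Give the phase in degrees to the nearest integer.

∠(j12 + 187) = arctan(12/187) = 3.67°
∠(j12 + 11.9) = arctan(12/11.9) = 45.24°
∠(j12 + 30.4) = arctan(12/30.4) = 21.54°
∠(j12 + 45) = arctan(12/45) = 14.93°
∠T(j12) = 3.67° − (45.24° + 21.54° + 14.93°) = -78.04°

-78°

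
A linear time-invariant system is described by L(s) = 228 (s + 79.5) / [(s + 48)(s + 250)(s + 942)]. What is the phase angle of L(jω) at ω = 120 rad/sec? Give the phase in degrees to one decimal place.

-44.6 deg

∠(j120 + 79.5) = arctan(120/79.5) = 56.48°
∠(j120 + 48) = arctan(120/48) = 68.20°
∠(j120 + 250) = arctan(120/250) = 25.64°
∠(j120 + 942) = arctan(120/942) = 7.26°
∠L(j120) = 56.48° − (68.20° + 25.64° + 7.26°) = -44.62°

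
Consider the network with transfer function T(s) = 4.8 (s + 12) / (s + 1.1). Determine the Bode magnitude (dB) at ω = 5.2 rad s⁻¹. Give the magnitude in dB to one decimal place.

|j5.2 + 12| = √(5.2² + 12²) = 13.08
|j5.2 + 1.1| = √(5.2² + 1.1²) = 5.315
|T(j5.2)| = 4.8 × 13.08 / 5.315 = 11.811
20 log₁₀(11.811) = 21.45 dB

21.4 dB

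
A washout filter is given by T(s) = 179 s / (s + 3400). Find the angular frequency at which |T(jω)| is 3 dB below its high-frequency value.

3400 rad/s

For a single-pole high-pass, the −3 dB point is at the pole: ω = 3400 rad/s.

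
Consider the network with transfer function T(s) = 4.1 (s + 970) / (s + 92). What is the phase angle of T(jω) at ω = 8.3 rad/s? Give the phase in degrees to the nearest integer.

∠(j8.3 + 970) = arctan(8.3/970) = 0.49°
∠(j8.3 + 92) = arctan(8.3/92) = 5.16°
∠T(j8.3) = 0.49° − 5.16° = -4.66°

-5°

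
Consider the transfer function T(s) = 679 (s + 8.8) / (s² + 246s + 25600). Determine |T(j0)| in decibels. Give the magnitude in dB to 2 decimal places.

-12.64 dB

T(0) = 679 × 8.8 / 25600 = 0.23341
20 log₁₀(0.23341) = -12.638 dB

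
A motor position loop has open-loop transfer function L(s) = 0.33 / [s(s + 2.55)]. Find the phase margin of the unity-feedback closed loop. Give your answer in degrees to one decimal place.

87.1°

Gain crossover: |L(jω)| = 1 at ω ≈ 0.129 rad/sec.
∠L(j0.129) = −90° − arctan(0.129/2.55) ≈ -92.90°
PM = 180° + (-92.90°) = 87.10°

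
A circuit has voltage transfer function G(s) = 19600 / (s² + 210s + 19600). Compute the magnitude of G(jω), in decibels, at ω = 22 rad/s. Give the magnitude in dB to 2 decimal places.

-0.03 dB

|(j22)² + 210(j22) + 19600| = |19116 + j4620| = 1.967e+04
|G(j22)| = 19600 / 1.967e+04 = 0.99663
20 log₁₀(0.99663) = -0.029 dB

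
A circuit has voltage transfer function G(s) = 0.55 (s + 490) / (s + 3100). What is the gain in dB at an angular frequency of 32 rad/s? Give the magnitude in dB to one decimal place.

|j32 + 490| = √(32² + 490²) = 491
|j32 + 3100| = √(32² + 3100²) = 3100
|G(j32)| = 0.55 × 491 / 3100 = 0.087116
20 log₁₀(0.087116) = -21.20 dB

-21.2 dB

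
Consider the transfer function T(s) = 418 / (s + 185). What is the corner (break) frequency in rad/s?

The single real pole at s = −185 gives a corner at ω = 185 rad/s.

185 rad/s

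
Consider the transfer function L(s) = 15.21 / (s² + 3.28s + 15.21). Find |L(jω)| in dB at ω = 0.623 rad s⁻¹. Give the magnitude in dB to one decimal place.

0.1 dB

|(j0.623)² + 3.28(j0.623) + 15.21| = |14.822 + j2.0434| = 14.96
|L(j0.623)| = 15.21 / 14.96 = 1.0166
20 log₁₀(1.0166) = 0.14 dB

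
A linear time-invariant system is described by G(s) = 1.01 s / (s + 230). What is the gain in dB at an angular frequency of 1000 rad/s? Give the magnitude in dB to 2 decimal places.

|j1000| = 1000
|j1000 + 230| = √(1000² + 230²) = 1026
|G(j1000)| = 1.01 × 1000 / 1026 = 0.9843
20 log₁₀(0.9843) = -0.137 dB

-0.14 dB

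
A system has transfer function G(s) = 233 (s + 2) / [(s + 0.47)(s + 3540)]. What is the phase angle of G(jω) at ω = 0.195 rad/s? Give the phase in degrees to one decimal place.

∠(j0.195 + 2) = arctan(0.195/2) = 5.57°
∠(j0.195 + 0.47) = arctan(0.195/0.47) = 22.53°
∠(j0.195 + 3540) = arctan(0.195/3540) = 0.00°
∠G(j0.195) = 5.57° − (22.53° + 0.00°) = -16.97°

-17.0°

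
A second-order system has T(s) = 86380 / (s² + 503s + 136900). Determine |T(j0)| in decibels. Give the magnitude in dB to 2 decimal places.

T(0) = 86380 / 136900 = 0.63097
20 log₁₀(0.63097) = -4.000 dB

-4.00 dB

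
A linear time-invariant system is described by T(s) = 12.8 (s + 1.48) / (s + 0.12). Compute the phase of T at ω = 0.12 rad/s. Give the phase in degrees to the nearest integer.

-40 deg

∠(j0.12 + 1.48) = arctan(0.12/1.48) = 4.64°
∠(j0.12 + 0.12) = arctan(0.12/0.12) = 45.00°
∠T(j0.12) = 4.64° − 45.00° = -40.36°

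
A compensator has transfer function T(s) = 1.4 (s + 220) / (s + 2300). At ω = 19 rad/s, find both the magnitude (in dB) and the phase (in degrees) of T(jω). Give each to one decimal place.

|T| = -17.4 dB, ∠T = 4.5 deg

|j19 + 220| = √(19² + 220²) = 220.8
|j19 + 2300| = √(19² + 2300²) = 2300
|T(j19)| = 1.4 × 220.8 / 2300 = 0.13441
20 log₁₀(0.13441) = -17.43 dB
∠(j19 + 220) = arctan(19/220) = 4.94°
∠(j19 + 2300) = arctan(19/2300) = 0.47°
∠T(j19) = 4.94° − 0.47° = 4.46°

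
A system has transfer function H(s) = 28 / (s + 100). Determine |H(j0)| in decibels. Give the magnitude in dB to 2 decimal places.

H(0) = 28 / 100 = 0.28
20 log₁₀(0.28) = -11.057 dB

-11.06 dB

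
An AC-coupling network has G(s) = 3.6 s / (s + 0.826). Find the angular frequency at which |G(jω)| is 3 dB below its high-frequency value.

For a single-pole high-pass, the −3 dB point is at the pole: ω = 0.826 rad/s.

0.826 rad/s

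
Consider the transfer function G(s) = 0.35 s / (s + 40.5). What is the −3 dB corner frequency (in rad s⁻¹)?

40.5 rad s⁻¹

For a single-pole high-pass, the −3 dB point is at the pole: ω = 40.5 rad s⁻¹.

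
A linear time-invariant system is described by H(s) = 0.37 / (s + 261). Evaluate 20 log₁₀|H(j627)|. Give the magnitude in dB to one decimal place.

|j627 + 261| = √(627² + 261²) = 679.2
|H(j627)| = 0.37 / 679.2 = 0.0005448
20 log₁₀(0.0005448) = -65.28 dB

-65.3 dB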